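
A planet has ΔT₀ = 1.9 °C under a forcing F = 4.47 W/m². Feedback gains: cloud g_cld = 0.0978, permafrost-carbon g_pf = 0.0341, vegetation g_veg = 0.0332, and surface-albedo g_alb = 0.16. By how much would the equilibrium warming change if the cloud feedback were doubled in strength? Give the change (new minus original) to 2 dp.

0.48 °C

Original: g = 0.3251, ΔT = 1.9/(1−0.3251) = 2.8152 °C.
With doubled cloud: g' = 0.4229, ΔT' = 1.9/(1−0.4229) = 3.2923 °C.
Change = 3.2923 − 2.8152 = 0.48 °C.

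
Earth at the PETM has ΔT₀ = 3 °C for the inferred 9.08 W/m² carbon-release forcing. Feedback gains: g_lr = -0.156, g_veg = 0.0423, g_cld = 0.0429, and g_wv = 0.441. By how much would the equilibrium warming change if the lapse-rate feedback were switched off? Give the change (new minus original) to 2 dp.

1.57 °C

Original: g = 0.3702, ΔT = 3/(1−0.3702) = 4.7634 °C.
Without lapse-rate: g' = 0.5262, ΔT' = 3/(1−0.5262) = 6.3318 °C.
Change = 6.3318 − 4.7634 = 1.57 °C.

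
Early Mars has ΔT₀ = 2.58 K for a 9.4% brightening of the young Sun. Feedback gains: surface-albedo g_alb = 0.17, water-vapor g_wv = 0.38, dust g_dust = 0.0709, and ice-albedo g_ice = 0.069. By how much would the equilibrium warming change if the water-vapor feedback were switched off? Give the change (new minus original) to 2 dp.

Original: g = 0.6899, ΔT = 2.58/(1−0.6899) = 8.3199 K.
Without water-vapor: g' = 0.3099, ΔT' = 2.58/(1−0.3099) = 3.7386 K.
Change = 3.7386 − 8.3199 = -4.58 K.

-4.58 K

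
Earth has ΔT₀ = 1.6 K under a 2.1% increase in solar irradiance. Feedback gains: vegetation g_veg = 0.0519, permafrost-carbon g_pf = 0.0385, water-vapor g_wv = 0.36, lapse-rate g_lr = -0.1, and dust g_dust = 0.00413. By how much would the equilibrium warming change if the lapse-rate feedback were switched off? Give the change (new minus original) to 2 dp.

0.45 K

Original: g = 0.35453, ΔT = 1.6/(1−0.35453) = 2.4788 K.
Without lapse-rate: g' = 0.45453, ΔT' = 1.6/(1−0.45453) = 2.9333 K.
Change = 2.9333 − 2.4788 = 0.45 K.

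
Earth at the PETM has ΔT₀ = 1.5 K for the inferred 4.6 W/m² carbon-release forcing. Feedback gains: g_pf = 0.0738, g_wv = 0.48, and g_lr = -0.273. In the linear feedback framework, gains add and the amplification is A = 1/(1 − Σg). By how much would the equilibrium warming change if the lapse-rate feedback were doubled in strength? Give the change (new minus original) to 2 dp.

Original: g = 0.2808, ΔT = 1.5/(1−0.2808) = 2.0857 K.
With doubled lapse-rate: g' = 0.0078, ΔT' = 1.5/(1−0.0078) = 1.5118 K.
Change = 1.5118 − 2.0857 = -0.57 K.

-0.57 K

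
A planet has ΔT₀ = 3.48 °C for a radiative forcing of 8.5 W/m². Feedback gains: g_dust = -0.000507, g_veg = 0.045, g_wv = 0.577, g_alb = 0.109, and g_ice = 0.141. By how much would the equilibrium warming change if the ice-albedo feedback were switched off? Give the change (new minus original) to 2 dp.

-14.17 °C

Original: g = 0.871493, ΔT = 3.48/(1−0.871493) = 27.0802 °C.
Without ice-albedo: g' = 0.730493, ΔT' = 3.48/(1−0.730493) = 12.9125 °C.
Change = 12.9125 − 27.0802 = -14.17 °C.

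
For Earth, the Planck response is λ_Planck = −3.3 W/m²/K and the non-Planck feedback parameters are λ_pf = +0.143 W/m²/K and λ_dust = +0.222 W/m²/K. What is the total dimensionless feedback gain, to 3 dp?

0.111

Convert to gains: g_pf = 0.143/3.3 = 0.04333; g_dust = 0.222/3.3 = 0.06727.
Total gain g = 0.1106.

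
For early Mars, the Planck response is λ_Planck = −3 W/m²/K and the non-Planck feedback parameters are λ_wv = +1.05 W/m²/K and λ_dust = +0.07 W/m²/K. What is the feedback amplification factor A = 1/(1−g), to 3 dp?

1.596

Convert to gains: g_wv = 1.05/3 = 0.35; g_dust = 0.07/3 = 0.02333.
Total gain g = 0.37333.
A = 1/(1 − 0.37333) = 1.596.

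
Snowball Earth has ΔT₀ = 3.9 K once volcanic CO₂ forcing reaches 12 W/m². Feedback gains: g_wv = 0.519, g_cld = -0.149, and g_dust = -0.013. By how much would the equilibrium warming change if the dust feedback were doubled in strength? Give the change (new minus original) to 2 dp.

-0.12 K

Original: g = 0.357, ΔT = 3.9/(1−0.357) = 6.0653 K.
With doubled dust: g' = 0.344, ΔT' = 3.9/(1−0.344) = 5.9451 K.
Change = 5.9451 − 6.0653 = -0.12 K.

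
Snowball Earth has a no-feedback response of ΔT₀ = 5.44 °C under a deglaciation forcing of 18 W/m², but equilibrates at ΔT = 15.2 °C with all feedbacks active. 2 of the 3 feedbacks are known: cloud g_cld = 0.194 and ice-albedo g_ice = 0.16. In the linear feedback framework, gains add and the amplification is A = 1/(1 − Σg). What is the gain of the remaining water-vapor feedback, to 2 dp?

0.29

Amplification A = ΔT/ΔT₀ = 15.2/5.44 = 2.794.
Total gain g = 1 − 1/A = 1 − 1/2.794 = 0.6421.
Known gains sum to 0.194 + 0.16 = 0.354.
g_wv = 0.6421 − 0.354 = 0.29.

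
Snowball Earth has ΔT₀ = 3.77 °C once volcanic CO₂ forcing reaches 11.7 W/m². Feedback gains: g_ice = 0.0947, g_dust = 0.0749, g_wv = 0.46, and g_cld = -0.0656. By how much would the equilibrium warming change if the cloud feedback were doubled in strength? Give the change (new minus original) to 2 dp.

-1.13 °C

Original: g = 0.564, ΔT = 3.77/(1−0.564) = 8.6468 °C.
With doubled cloud: g' = 0.4984, ΔT' = 3.77/(1−0.4984) = 7.5159 °C.
Change = 7.5159 − 8.6468 = -1.13 °C.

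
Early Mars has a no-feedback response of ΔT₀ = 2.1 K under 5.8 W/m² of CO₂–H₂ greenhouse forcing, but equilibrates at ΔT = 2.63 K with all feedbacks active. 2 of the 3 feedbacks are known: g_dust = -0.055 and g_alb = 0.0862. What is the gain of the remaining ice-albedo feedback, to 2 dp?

0.17

Amplification A = ΔT/ΔT₀ = 2.63/2.1 = 1.252.
Total gain g = 1 − 1/A = 1 − 1/1.252 = 0.2013.
Known gains sum to -0.055 + 0.0862 = 0.0312.
g_ice = 0.2013 − 0.0312 = 0.17.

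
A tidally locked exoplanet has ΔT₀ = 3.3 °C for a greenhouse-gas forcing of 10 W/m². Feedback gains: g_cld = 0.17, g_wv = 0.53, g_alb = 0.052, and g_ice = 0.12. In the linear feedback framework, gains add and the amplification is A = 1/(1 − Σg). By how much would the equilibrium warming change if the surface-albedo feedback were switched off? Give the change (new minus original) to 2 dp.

-7.45 °C

Original: g = 0.872, ΔT = 3.3/(1−0.872) = 25.7812 °C.
Without surface-albedo: g' = 0.82, ΔT' = 3.3/(1−0.82) = 18.3333 °C.
Change = 18.3333 − 25.7812 = -7.45 °C.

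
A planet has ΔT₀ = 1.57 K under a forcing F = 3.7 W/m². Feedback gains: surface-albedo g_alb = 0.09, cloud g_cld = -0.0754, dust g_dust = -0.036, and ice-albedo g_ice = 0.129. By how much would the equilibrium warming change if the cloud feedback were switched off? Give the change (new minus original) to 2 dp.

0.16 K

Original: g = 0.1076, ΔT = 1.57/(1−0.1076) = 1.7593 K.
Without cloud: g' = 0.183, ΔT' = 1.57/(1−0.183) = 1.9217 K.
Change = 1.9217 − 1.7593 = 0.16 K.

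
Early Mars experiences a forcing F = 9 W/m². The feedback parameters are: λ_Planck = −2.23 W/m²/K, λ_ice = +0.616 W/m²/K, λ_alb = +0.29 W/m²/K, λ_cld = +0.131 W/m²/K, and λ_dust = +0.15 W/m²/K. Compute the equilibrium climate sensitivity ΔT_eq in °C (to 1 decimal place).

Net feedback parameter λ = (−2.23) + (+0.616) + (+0.29) + (+0.131) + (+0.15) = -1.043 W/m²/K.
ΔT = −F/λ = −9/(-1.043) = 8.6 °C.

8.6 °C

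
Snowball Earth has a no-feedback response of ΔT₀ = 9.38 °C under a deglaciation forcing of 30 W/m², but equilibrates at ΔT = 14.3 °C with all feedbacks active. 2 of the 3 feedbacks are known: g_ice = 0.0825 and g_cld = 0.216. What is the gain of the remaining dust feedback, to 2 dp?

0.05

Amplification A = ΔT/ΔT₀ = 14.3/9.38 = 1.525.
Total gain g = 1 − 1/A = 1 − 1/1.525 = 0.3443.
Known gains sum to 0.0825 + 0.216 = 0.2985.
g_dust = 0.3443 − 0.2985 = 0.05.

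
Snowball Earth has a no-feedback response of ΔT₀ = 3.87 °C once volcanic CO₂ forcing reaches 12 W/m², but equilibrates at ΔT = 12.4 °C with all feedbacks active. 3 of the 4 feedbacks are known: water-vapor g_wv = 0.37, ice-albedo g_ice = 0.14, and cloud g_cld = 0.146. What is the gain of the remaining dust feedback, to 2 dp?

0.03

Amplification A = ΔT/ΔT₀ = 12.4/3.87 = 3.204.
Total gain g = 1 − 1/A = 1 − 1/3.204 = 0.6879.
Known gains sum to 0.37 + 0.14 + 0.146 = 0.656.
g_dust = 0.6879 − 0.656 = 0.03.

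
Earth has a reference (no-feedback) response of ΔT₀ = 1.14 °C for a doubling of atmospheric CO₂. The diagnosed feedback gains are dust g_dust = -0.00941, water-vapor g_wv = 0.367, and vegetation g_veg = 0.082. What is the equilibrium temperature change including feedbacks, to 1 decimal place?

Total gain g = -0.00941 + 0.367 + 0.082 = 0.43959.
Amplification A = 1/(1 − 0.43959) = 1.784.
ΔT = 1.14 × 1.784 = 2.0 °C.

2.0 °C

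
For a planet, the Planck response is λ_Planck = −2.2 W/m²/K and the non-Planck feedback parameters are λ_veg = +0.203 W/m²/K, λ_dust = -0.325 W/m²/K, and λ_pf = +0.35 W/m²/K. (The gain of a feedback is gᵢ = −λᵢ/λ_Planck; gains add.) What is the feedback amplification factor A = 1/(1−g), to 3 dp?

1.116

Convert to gains: g_veg = 0.203/2.2 = 0.09227; g_dust = -0.325/2.2 = -0.1477; g_pf = 0.35/2.2 = 0.1591.
Total gain g = 0.10367.
A = 1/(1 − 0.10367) = 1.116.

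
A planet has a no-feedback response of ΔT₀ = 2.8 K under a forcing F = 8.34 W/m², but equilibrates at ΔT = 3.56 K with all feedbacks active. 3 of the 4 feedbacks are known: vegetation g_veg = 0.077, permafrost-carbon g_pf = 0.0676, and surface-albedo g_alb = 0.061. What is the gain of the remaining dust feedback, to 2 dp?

0.01

Amplification A = ΔT/ΔT₀ = 3.56/2.8 = 1.271.
Total gain g = 1 − 1/A = 1 − 1/1.271 = 0.2132.
Known gains sum to 0.077 + 0.0676 + 0.061 = 0.2056.
g_dust = 0.2132 − 0.2056 = 0.01.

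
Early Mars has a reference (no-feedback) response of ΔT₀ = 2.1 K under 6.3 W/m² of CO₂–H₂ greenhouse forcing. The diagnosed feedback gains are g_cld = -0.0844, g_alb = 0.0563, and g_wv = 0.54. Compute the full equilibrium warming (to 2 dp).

Total gain g = -0.0844 + 0.0563 + 0.54 = 0.5119.
Amplification A = 1/(1 − 0.5119) = 2.049.
ΔT = 2.1 × 2.049 = 4.30 K.

4.30 K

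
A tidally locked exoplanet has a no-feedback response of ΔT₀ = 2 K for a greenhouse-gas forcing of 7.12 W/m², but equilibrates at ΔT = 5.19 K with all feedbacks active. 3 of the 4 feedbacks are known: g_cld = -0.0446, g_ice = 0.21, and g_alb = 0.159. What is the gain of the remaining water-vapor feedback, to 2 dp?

Amplification A = ΔT/ΔT₀ = 5.19/2 = 2.595.
Total gain g = 1 − 1/A = 1 − 1/2.595 = 0.6146.
Known gains sum to -0.0446 + 0.21 + 0.159 = 0.3244.
g_wv = 0.6146 − 0.3244 = 0.29.

0.29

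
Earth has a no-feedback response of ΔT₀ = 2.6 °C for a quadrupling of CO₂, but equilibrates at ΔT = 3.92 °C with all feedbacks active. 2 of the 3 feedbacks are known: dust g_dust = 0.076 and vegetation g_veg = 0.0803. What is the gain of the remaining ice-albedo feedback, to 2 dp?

0.18

Amplification A = ΔT/ΔT₀ = 3.92/2.6 = 1.508.
Total gain g = 1 − 1/A = 1 − 1/1.508 = 0.3369.
Known gains sum to 0.076 + 0.0803 = 0.1563.
g_ice = 0.3369 − 0.1563 = 0.18.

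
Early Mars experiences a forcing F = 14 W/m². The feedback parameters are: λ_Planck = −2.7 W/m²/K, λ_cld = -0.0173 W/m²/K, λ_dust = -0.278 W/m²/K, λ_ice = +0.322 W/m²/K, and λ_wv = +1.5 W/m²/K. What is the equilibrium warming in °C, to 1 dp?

11.9 °C

Net feedback parameter λ = (−2.7) + (-0.0173) + (-0.278) + (+0.322) + (+1.5) = -1.1733 W/m²/K.
ΔT = −F/λ = −14/(-1.1733) = 11.9 °C.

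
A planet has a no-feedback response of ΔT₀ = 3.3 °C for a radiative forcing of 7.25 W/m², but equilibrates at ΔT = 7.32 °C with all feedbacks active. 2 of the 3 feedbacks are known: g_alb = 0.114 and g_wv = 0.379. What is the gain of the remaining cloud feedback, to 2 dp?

0.06

Amplification A = ΔT/ΔT₀ = 7.32/3.3 = 2.218.
Total gain g = 1 − 1/A = 1 − 1/2.218 = 0.5491.
Known gains sum to 0.114 + 0.379 = 0.493.
g_cld = 0.5491 − 0.493 = 0.06.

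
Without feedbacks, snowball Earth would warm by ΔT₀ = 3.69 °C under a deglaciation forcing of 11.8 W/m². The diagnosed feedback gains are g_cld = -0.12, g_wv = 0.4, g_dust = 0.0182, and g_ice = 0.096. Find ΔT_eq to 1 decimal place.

Total gain g = -0.12 + 0.4 + 0.0182 + 0.096 = 0.3942.
Amplification A = 1/(1 − 0.3942) = 1.651.
ΔT = 3.69 × 1.651 = 6.1 °C.

6.1 °C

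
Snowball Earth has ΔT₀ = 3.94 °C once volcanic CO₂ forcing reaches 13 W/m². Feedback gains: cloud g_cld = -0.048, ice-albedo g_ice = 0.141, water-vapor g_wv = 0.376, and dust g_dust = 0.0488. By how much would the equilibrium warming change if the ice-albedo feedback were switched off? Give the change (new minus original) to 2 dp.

Original: g = 0.5178, ΔT = 3.94/(1−0.5178) = 8.1709 °C.
Without ice-albedo: g' = 0.3768, ΔT' = 3.94/(1−0.3768) = 6.3222 °C.
Change = 6.3222 − 8.1709 = -1.85 °C.

-1.85 °C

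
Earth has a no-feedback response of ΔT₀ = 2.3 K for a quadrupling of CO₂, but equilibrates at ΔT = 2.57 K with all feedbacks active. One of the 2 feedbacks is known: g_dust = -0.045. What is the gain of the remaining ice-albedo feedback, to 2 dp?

Amplification A = ΔT/ΔT₀ = 2.57/2.3 = 1.117.
Total gain g = 1 − 1/A = 1 − 1/1.117 = 0.1047.
The known gain is -0.045.
g_ice = 0.1047 + 0.045 = 0.15.

0.15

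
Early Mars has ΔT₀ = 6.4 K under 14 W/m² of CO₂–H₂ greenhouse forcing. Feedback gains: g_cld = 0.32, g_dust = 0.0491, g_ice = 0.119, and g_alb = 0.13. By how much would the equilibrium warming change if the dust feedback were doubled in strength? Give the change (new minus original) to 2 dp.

Original: g = 0.6181, ΔT = 6.4/(1−0.6181) = 16.7583 K.
With doubled dust: g' = 0.6672, ΔT' = 6.4/(1−0.6672) = 19.2308 K.
Change = 19.2308 − 16.7583 = 2.47 K.

2.47 K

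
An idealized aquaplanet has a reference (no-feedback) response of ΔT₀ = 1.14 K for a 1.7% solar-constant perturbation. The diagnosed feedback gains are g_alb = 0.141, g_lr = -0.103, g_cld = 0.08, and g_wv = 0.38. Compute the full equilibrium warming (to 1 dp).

2.3 K

Total gain g = 0.141 − 0.103 + 0.08 + 0.38 = 0.498.
Amplification A = 1/(1 − 0.498) = 1.992.
ΔT = 1.14 × 1.992 = 2.3 K.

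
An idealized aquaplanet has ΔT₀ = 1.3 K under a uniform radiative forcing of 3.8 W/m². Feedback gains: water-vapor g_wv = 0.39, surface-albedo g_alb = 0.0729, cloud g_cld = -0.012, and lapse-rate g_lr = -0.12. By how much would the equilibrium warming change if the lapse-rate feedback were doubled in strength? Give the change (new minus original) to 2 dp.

Original: g = 0.3309, ΔT = 1.3/(1−0.3309) = 1.9429 K.
With doubled lapse-rate: g' = 0.2109, ΔT' = 1.3/(1−0.2109) = 1.6474 K.
Change = 1.6474 − 1.9429 = -0.30 K.

-0.30 K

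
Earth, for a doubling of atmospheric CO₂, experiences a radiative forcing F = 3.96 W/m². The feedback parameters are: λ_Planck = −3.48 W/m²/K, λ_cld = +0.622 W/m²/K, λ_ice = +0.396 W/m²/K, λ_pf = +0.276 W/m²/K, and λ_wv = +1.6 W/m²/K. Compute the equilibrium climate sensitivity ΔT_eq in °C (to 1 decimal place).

6.8 °C

Net feedback parameter λ = (−3.48) + (+0.622) + (+0.396) + (+0.276) + (+1.6) = -0.586 W/m²/K.
ΔT = −F/λ = −3.96/(-0.586) = 6.8 °C.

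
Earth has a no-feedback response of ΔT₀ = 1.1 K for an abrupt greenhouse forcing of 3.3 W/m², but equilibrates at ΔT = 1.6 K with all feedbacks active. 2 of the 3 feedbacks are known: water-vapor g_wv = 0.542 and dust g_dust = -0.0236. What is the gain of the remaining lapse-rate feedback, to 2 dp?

Amplification A = ΔT/ΔT₀ = 1.6/1.1 = 1.455.
Total gain g = 1 − 1/A = 1 − 1/1.455 = 0.3127.
Known gains sum to 0.542 − 0.0236 = 0.5184.
g_lr = 0.3127 − 0.5184 = -0.21.

-0.21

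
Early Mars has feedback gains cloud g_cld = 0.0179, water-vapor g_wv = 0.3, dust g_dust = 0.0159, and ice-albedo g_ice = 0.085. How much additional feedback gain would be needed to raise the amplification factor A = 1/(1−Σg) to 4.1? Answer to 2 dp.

0.34

Current total gain = 0.4188.
Target gain for A = 4.1: g* = 1 − 1/4.1 = 0.7561.
Additional gain needed = 0.7561 − 0.4188 = 0.34.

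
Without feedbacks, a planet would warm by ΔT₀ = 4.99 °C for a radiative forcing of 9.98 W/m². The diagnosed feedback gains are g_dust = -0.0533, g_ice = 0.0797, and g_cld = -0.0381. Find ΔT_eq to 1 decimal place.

Total gain g = -0.0533 + 0.0797 − 0.0381 = -0.0117.
Amplification A = 1/(1 + 0.0117) = 0.9884.
ΔT = 4.99 × 0.9884 = 4.9 °C.

4.9 °C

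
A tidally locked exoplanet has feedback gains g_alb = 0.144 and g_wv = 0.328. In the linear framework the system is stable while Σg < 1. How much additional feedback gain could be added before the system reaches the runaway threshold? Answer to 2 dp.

Current total gain = 0.144 + 0.328 = 0.472.
Margin to runaway = 1 − 0.472 = 0.53.

0.53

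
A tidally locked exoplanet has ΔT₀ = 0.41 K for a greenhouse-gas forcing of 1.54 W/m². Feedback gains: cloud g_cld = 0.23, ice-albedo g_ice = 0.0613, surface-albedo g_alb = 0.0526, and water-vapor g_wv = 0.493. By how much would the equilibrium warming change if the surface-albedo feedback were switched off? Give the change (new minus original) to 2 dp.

-0.61 K

Original: g = 0.8369, ΔT = 0.41/(1−0.8369) = 2.5138 K.
Without surface-albedo: g' = 0.7843, ΔT' = 0.41/(1−0.7843) = 1.9008 K.
Change = 1.9008 − 2.5138 = -0.61 K.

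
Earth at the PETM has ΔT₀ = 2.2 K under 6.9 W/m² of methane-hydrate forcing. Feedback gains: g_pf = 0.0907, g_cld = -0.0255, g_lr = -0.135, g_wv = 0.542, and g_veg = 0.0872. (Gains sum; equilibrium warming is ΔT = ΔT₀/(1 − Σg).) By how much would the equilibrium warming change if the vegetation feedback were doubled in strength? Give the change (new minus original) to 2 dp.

Original: g = 0.5594, ΔT = 2.2/(1−0.5594) = 4.9932 K.
With doubled vegetation: g' = 0.6466, ΔT' = 2.2/(1−0.6466) = 6.2252 K.
Change = 6.2252 − 4.9932 = 1.23 K.

1.23 K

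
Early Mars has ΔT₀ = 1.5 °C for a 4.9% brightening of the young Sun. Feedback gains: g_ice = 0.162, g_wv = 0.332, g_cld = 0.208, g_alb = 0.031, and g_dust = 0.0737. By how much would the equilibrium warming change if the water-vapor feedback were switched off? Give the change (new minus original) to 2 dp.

Original: g = 0.8067, ΔT = 1.5/(1−0.8067) = 7.7600 °C.
Without water-vapor: g' = 0.4747, ΔT' = 1.5/(1−0.4747) = 2.8555 °C.
Change = 2.8555 − 7.7600 = -4.90 °C.

-4.90 °C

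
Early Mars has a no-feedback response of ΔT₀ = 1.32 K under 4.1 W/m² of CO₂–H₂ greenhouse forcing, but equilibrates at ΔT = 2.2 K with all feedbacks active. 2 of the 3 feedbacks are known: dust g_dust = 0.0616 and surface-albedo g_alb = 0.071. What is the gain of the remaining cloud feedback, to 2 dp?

Amplification A = ΔT/ΔT₀ = 2.2/1.32 = 1.667.
Total gain g = 1 − 1/A = 1 − 1/1.667 = 0.4001.
Known gains sum to 0.0616 + 0.071 = 0.1326.
g_cld = 0.4001 − 0.1326 = 0.27.

0.27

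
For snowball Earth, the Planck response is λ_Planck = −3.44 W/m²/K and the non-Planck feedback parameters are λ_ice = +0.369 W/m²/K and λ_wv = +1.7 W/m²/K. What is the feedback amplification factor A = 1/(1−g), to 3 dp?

Convert to gains: g_ice = 0.369/3.44 = 0.1073; g_wv = 1.7/3.44 = 0.4942.
Total gain g = 0.6015.
A = 1/(1 − 0.6015) = 2.509.

2.509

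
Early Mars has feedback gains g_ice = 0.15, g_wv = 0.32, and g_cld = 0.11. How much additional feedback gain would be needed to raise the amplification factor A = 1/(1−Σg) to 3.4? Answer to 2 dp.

0.13

Current total gain = 0.58.
Target gain for A = 3.4: g* = 1 − 1/3.4 = 0.7059.
Additional gain needed = 0.7059 − 0.58 = 0.13.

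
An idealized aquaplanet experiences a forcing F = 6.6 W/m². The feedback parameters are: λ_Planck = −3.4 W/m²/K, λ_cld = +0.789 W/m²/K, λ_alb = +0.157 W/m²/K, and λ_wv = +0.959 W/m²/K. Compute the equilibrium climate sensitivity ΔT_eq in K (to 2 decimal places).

4.41 K

Net feedback parameter λ = (−3.4) + (+0.789) + (+0.157) + (+0.959) = -1.495 W/m²/K.
ΔT = −F/λ = −6.6/(-1.495) = 4.41 K.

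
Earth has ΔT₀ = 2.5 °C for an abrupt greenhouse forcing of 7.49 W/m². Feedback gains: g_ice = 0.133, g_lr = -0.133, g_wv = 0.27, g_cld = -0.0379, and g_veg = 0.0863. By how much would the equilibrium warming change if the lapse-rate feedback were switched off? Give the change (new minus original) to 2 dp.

0.89 °C

Original: g = 0.3184, ΔT = 2.5/(1−0.3184) = 3.6678 °C.
Without lapse-rate: g' = 0.4514, ΔT' = 2.5/(1−0.4514) = 4.5571 °C.
Change = 4.5571 − 3.6678 = 0.89 °C.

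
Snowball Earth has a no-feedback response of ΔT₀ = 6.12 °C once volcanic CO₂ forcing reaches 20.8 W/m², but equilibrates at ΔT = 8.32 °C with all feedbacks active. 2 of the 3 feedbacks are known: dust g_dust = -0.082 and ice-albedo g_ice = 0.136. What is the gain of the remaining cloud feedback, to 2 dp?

0.21

Amplification A = ΔT/ΔT₀ = 8.32/6.12 = 1.359.
Total gain g = 1 − 1/A = 1 − 1/1.359 = 0.2642.
Known gains sum to -0.082 + 0.136 = 0.054.
g_cld = 0.2642 − 0.054 = 0.21.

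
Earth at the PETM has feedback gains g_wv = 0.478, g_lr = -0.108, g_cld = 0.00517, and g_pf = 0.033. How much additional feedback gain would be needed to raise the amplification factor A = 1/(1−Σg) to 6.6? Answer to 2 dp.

Current total gain = 0.40817.
Target gain for A = 6.6: g* = 1 − 1/6.6 = 0.8485.
Additional gain needed = 0.8485 − 0.40817 = 0.44.

0.44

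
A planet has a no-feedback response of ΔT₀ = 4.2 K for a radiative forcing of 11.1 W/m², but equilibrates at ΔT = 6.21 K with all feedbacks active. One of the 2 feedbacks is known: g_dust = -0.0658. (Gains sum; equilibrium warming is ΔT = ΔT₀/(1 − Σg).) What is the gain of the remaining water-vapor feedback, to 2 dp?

0.39

Amplification A = ΔT/ΔT₀ = 6.21/4.2 = 1.479.
Total gain g = 1 − 1/A = 1 − 1/1.479 = 0.3239.
The known gain is -0.0658.
g_wv = 0.3239 + 0.0658 = 0.39.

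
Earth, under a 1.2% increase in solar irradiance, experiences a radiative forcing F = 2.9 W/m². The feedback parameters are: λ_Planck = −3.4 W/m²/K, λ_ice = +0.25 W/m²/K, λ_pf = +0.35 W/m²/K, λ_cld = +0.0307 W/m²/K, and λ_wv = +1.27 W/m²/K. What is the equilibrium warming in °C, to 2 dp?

1.93 °C

Net feedback parameter λ = (−3.4) + (+0.25) + (+0.35) + (+0.0307) + (+1.27) = -1.4993 W/m²/K.
ΔT = −F/λ = −2.9/(-1.4993) = 1.93 °C.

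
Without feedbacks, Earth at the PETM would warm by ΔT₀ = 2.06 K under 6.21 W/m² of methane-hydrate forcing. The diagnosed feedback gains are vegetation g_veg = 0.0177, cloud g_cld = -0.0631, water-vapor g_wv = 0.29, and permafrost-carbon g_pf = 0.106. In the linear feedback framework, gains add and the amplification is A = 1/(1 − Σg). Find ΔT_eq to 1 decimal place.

Total gain g = 0.0177 − 0.0631 + 0.29 + 0.106 = 0.3506.
Amplification A = 1/(1 − 0.3506) = 1.54.
ΔT = 2.06 × 1.54 = 3.2 K.

3.2 K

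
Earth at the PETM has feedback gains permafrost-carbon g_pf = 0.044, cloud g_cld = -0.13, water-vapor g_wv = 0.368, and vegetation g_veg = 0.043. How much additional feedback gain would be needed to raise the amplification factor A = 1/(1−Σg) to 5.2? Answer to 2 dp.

0.48

Current total gain = 0.325.
Target gain for A = 5.2: g* = 1 − 1/5.2 = 0.8077.
Additional gain needed = 0.8077 − 0.325 = 0.48.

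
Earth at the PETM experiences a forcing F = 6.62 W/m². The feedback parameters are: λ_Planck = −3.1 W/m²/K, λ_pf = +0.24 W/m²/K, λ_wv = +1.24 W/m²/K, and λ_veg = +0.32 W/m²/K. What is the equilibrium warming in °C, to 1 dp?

Net feedback parameter λ = (−3.1) + (+0.24) + (+1.24) + (+0.32) = -1.3 W/m²/K.
ΔT = −F/λ = −6.62/(-1.3) = 5.1 °C.

5.1 °C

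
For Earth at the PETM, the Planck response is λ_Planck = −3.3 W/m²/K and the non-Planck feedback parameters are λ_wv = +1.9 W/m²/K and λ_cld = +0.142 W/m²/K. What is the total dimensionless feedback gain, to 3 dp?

0.619

Convert to gains: g_wv = 1.9/3.3 = 0.5758; g_cld = 0.142/3.3 = 0.04303.
Total gain g = 0.61883.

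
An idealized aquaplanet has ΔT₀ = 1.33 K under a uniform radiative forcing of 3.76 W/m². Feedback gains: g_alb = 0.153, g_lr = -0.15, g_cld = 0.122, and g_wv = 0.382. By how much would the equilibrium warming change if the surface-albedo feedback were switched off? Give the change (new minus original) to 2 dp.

Original: g = 0.507, ΔT = 1.33/(1−0.507) = 2.6978 K.
Without surface-albedo: g' = 0.354, ΔT' = 1.33/(1−0.354) = 2.0588 K.
Change = 2.0588 − 2.6978 = -0.64 K.

-0.64 K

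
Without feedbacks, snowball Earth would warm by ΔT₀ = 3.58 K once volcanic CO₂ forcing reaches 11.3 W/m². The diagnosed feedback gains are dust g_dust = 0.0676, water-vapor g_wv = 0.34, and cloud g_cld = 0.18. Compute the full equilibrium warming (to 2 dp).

Total gain g = 0.0676 + 0.34 + 0.18 = 0.5876.
Amplification A = 1/(1 − 0.5876) = 2.425.
ΔT = 3.58 × 2.425 = 8.68 K.

8.68 K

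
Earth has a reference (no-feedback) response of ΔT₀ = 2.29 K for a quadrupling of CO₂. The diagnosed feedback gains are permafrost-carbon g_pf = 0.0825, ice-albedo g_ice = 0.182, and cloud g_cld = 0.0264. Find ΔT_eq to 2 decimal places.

Total gain g = 0.0825 + 0.182 + 0.0264 = 0.2909.
Amplification A = 1/(1 − 0.2909) = 1.41.
ΔT = 2.29 × 1.41 = 3.23 K.

3.23 K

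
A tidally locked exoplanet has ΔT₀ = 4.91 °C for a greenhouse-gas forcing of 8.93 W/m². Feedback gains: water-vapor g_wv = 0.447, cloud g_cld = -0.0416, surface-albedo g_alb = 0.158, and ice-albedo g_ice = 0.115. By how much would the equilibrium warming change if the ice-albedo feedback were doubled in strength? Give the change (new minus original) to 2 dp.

8.50 °C

Original: g = 0.6784, ΔT = 4.91/(1−0.6784) = 15.2674 °C.
With doubled ice-albedo: g' = 0.7934, ΔT' = 4.91/(1−0.7934) = 23.7657 °C.
Change = 23.7657 − 15.2674 = 8.50 °C.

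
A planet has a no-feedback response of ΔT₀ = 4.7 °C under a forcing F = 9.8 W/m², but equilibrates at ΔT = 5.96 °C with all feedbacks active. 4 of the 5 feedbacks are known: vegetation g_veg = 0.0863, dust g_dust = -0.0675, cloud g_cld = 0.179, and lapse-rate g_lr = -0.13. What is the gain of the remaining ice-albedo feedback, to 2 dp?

Amplification A = ΔT/ΔT₀ = 5.96/4.7 = 1.268.
Total gain g = 1 − 1/A = 1 − 1/1.268 = 0.2114.
Known gains sum to 0.0863 − 0.0675 + 0.179 − 0.13 = 0.0678.
g_ice = 0.2114 − 0.0678 = 0.14.

0.14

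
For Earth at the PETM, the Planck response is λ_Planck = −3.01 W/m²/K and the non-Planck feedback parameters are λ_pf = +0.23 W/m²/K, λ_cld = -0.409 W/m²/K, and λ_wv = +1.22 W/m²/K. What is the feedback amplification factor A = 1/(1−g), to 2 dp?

Convert to gains: g_pf = 0.23/3.01 = 0.07641; g_cld = -0.409/3.01 = -0.1359; g_wv = 1.22/3.01 = 0.4053.
Total gain g = 0.34581.
A = 1/(1 − 0.34581) = 1.53.

1.53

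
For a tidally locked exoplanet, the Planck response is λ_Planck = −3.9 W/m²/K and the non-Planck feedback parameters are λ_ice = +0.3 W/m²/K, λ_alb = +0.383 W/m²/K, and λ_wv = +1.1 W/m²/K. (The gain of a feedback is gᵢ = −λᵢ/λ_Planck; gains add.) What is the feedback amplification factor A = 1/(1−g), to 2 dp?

Convert to gains: g_ice = 0.3/3.9 = 0.07692; g_alb = 0.383/3.9 = 0.09821; g_wv = 1.1/3.9 = 0.2821.
Total gain g = 0.45723.
A = 1/(1 − 0.45723) = 1.84.

1.84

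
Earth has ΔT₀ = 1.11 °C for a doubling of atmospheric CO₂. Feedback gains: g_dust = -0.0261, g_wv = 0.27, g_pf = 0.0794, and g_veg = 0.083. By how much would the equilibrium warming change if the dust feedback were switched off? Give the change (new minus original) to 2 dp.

0.09 °C

Original: g = 0.4063, ΔT = 1.11/(1−0.4063) = 1.8696 °C.
Without dust: g' = 0.4324, ΔT' = 1.11/(1−0.4324) = 1.9556 °C.
Change = 1.9556 − 1.8696 = 0.09 °C.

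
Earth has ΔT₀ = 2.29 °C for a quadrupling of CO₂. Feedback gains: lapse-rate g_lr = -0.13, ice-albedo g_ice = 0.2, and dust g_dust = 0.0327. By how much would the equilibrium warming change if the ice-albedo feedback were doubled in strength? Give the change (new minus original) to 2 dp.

0.73 °C

Original: g = 0.1027, ΔT = 2.29/(1−0.1027) = 2.5521 °C.
With doubled ice-albedo: g' = 0.3027, ΔT' = 2.29/(1−0.3027) = 3.2841 °C.
Change = 3.2841 − 2.5521 = 0.73 °C.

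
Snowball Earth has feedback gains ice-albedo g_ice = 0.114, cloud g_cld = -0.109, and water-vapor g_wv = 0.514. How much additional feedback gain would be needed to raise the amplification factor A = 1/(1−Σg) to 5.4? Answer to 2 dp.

0.30

Current total gain = 0.519.
Target gain for A = 5.4: g* = 1 − 1/5.4 = 0.8148.
Additional gain needed = 0.8148 − 0.519 = 0.30.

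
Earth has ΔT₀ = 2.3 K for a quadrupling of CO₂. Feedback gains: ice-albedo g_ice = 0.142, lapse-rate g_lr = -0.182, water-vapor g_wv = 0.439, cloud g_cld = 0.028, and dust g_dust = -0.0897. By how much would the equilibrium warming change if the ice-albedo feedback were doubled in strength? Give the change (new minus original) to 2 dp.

Original: g = 0.3373, ΔT = 2.3/(1−0.3373) = 3.4707 K.
With doubled ice-albedo: g' = 0.4793, ΔT' = 2.3/(1−0.4793) = 4.4171 K.
Change = 4.4171 − 3.4707 = 0.95 K.

0.95 K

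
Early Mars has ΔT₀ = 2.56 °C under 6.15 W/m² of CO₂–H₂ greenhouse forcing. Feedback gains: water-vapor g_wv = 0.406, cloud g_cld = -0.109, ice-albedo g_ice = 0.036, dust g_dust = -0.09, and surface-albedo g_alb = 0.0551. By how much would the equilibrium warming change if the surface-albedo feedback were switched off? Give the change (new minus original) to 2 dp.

-0.27 °C

Original: g = 0.2981, ΔT = 2.56/(1−0.2981) = 3.6472 °C.
Without surface-albedo: g' = 0.243, ΔT' = 2.56/(1−0.243) = 3.3818 °C.
Change = 3.3818 − 3.6472 = -0.27 °C.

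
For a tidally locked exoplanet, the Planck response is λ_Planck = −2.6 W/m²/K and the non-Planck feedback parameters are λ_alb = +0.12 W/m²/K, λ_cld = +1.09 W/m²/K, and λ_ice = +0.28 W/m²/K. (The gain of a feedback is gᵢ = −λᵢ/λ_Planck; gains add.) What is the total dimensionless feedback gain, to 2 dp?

0.57

Convert to gains: g_alb = 0.12/2.6 = 0.04615; g_cld = 1.09/2.6 = 0.4192; g_ice = 0.28/2.6 = 0.1077.
Total gain g = 0.57305.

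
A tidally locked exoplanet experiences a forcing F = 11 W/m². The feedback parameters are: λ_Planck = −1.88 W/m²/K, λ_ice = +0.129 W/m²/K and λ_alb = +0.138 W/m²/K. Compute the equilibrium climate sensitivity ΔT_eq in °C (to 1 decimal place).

6.8 °C

Net feedback parameter λ = (−1.88) + (+0.129) + (+0.138) = -1.613 W/m²/K.
ΔT = −F/λ = −11/(-1.613) = 6.8 °C.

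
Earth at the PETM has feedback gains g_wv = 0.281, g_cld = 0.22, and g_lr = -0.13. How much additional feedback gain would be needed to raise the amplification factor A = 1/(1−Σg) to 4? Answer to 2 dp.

0.38

Current total gain = 0.371.
Target gain for A = 4: g* = 1 − 1/4 = 0.75.
Additional gain needed = 0.75 − 0.371 = 0.38.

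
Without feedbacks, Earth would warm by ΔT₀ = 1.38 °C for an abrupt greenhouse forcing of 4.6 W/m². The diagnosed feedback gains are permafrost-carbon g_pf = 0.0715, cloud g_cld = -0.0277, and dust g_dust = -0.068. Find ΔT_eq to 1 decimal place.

Total gain g = 0.0715 − 0.0277 − 0.068 = -0.0242.
Amplification A = 1/(1 + 0.0242) = 0.9764.
ΔT = 1.38 × 0.9764 = 1.3 °C.

1.3 °C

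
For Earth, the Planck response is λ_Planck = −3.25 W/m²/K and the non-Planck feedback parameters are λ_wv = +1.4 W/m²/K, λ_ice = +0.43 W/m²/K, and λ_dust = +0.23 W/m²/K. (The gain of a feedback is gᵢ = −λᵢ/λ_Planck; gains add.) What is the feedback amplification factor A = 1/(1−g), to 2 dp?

2.73

Convert to gains: g_wv = 1.4/3.25 = 0.4308; g_ice = 0.43/3.25 = 0.1323; g_dust = 0.23/3.25 = 0.07077.
Total gain g = 0.63387.
A = 1/(1 − 0.63387) = 2.73.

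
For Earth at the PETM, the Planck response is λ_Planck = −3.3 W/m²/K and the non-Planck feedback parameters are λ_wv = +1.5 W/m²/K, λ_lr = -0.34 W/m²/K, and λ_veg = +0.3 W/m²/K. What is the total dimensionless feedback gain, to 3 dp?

0.442

Convert to gains: g_wv = 1.5/3.3 = 0.4545; g_lr = -0.34/3.3 = -0.103; g_veg = 0.3/3.3 = 0.09091.
Total gain g = 0.44241.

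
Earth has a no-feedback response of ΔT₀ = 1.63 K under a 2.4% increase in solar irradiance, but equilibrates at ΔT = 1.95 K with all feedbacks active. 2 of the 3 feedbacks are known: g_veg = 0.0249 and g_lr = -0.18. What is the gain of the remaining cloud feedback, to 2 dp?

0.32

Amplification A = ΔT/ΔT₀ = 1.95/1.63 = 1.196.
Total gain g = 1 − 1/A = 1 − 1/1.196 = 0.1639.
Known gains sum to 0.0249 − 0.18 = -0.1551.
g_cld = 0.1639 + 0.1551 = 0.32.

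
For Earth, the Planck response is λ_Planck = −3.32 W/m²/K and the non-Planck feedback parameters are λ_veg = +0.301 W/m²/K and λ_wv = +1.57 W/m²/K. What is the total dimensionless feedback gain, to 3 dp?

Convert to gains: g_veg = 0.301/3.32 = 0.09066; g_wv = 1.57/3.32 = 0.4729.
Total gain g = 0.56356.

0.564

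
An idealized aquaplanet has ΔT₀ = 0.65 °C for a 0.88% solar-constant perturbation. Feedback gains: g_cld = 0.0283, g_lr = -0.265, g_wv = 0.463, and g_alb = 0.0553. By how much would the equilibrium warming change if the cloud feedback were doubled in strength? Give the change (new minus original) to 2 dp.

0.04 °C

Original: g = 0.2816, ΔT = 0.65/(1−0.2816) = 0.9048 °C.
With doubled cloud: g' = 0.3099, ΔT' = 0.65/(1−0.3099) = 0.9419 °C.
Change = 0.9419 − 0.9048 = 0.04 °C.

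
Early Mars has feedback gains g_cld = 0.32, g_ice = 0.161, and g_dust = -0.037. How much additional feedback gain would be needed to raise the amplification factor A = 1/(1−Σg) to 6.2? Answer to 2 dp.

0.39

Current total gain = 0.444.
Target gain for A = 6.2: g* = 1 − 1/6.2 = 0.8387.
Additional gain needed = 0.8387 − 0.444 = 0.39.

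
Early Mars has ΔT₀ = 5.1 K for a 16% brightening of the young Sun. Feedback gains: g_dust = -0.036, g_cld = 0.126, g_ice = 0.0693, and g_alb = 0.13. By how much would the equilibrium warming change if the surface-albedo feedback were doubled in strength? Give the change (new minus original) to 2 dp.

1.61 K

Original: g = 0.2893, ΔT = 5.1/(1−0.2893) = 7.1760 K.
With doubled surface-albedo: g' = 0.4193, ΔT' = 5.1/(1−0.4193) = 8.7825 K.
Change = 8.7825 − 7.1760 = 1.61 K.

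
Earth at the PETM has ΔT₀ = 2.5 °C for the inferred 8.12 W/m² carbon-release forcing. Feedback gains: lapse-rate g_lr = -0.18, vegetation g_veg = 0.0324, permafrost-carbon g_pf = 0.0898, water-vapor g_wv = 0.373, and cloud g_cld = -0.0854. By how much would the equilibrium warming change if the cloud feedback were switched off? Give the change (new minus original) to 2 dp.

0.40 °C

Original: g = 0.2298, ΔT = 2.5/(1−0.2298) = 3.2459 °C.
Without cloud: g' = 0.3152, ΔT' = 2.5/(1−0.3152) = 3.6507 °C.
Change = 3.6507 − 3.2459 = 0.40 °C.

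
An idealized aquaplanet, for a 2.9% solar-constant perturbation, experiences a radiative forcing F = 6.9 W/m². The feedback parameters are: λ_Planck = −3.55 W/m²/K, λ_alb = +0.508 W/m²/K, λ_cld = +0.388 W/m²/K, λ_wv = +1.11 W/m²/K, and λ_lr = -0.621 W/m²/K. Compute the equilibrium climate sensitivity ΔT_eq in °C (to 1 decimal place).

Net feedback parameter λ = (−3.55) + (+0.508) + (+0.388) + (+1.11) + (-0.621) = -2.165 W/m²/K.
ΔT = −F/λ = −6.9/(-2.165) = 3.2 °C.

3.2 °C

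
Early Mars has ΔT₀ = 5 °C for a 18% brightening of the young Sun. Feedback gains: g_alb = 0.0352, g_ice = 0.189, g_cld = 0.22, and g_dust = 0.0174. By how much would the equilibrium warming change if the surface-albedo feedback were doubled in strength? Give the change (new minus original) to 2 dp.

0.65 °C

Original: g = 0.4616, ΔT = 5/(1−0.4616) = 9.2868 °C.
With doubled surface-albedo: g' = 0.4968, ΔT' = 5/(1−0.4968) = 9.9364 °C.
Change = 9.9364 − 9.2868 = 0.65 °C.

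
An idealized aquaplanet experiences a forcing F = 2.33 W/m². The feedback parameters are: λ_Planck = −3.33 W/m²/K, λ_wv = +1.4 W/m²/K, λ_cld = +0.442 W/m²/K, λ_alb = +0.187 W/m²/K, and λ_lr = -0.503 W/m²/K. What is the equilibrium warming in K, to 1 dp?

Net feedback parameter λ = (−3.33) + (+1.4) + (+0.442) + (+0.187) + (-0.503) = -1.804 W/m²/K.
ΔT = −F/λ = −2.33/(-1.804) = 1.3 K.

1.3 K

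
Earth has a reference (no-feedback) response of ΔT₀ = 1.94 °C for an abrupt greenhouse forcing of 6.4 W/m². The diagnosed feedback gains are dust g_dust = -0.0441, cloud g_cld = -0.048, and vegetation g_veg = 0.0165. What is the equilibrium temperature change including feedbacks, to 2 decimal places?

1.80 °C

Total gain g = -0.0441 − 0.048 + 0.0165 = -0.0756.
Amplification A = 1/(1 + 0.0756) = 0.9297.
ΔT = 1.94 × 0.9297 = 1.80 °C.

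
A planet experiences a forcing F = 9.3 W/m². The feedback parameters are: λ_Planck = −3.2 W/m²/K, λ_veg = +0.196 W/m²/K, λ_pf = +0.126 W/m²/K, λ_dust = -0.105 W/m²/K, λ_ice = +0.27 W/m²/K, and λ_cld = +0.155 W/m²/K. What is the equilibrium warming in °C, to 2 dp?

Net feedback parameter λ = (−3.2) + (+0.196) + (+0.126) + (-0.105) + (+0.27) + (+0.155) = -2.558 W/m²/K.
ΔT = −F/λ = −9.3/(-2.558) = 3.64 °C.

3.64 °C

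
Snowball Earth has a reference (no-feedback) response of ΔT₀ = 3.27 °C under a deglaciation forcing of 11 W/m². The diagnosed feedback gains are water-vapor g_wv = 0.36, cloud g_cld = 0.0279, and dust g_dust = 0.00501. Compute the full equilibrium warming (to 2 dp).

5.39 °C

Total gain g = 0.36 + 0.0279 + 0.00501 = 0.39291.
Amplification A = 1/(1 − 0.39291) = 1.647.
ΔT = 3.27 × 1.647 = 5.39 °C.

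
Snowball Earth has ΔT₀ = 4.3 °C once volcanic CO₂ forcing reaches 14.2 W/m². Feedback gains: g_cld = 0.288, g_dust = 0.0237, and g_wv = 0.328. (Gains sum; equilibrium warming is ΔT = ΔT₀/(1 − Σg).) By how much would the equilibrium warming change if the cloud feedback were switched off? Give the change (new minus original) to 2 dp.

Original: g = 0.6397, ΔT = 4.3/(1−0.6397) = 11.9345 °C.
Without cloud: g' = 0.3517, ΔT' = 4.3/(1−0.3517) = 6.6327 °C.
Change = 6.6327 − 11.9345 = -5.30 °C.

-5.30 °C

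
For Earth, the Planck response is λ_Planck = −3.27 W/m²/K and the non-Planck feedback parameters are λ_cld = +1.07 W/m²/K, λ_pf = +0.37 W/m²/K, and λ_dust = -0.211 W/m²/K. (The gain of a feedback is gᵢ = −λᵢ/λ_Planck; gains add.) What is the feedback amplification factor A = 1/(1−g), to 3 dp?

1.602

Convert to gains: g_cld = 1.07/3.27 = 0.3272; g_pf = 0.37/3.27 = 0.1131; g_dust = -0.211/3.27 = -0.06453.
Total gain g = 0.37577.
A = 1/(1 − 0.37577) = 1.602.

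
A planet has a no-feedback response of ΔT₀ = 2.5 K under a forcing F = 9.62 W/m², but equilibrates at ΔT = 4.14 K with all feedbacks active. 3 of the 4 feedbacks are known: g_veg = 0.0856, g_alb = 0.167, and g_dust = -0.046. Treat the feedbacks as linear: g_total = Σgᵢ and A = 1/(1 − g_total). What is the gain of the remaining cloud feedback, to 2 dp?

0.19

Amplification A = ΔT/ΔT₀ = 4.14/2.5 = 1.656.
Total gain g = 1 − 1/A = 1 − 1/1.656 = 0.3961.
Known gains sum to 0.0856 + 0.167 − 0.046 = 0.2066.
g_cld = 0.3961 − 0.2066 = 0.19.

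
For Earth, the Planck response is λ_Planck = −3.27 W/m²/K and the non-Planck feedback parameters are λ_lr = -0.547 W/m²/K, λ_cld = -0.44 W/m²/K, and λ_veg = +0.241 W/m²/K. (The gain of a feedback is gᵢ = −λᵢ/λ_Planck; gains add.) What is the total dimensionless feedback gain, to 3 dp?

Convert to gains: g_lr = -0.547/3.27 = -0.1673; g_cld = -0.44/3.27 = -0.1346; g_veg = 0.241/3.27 = 0.0737.
Total gain g = -0.2282.

-0.228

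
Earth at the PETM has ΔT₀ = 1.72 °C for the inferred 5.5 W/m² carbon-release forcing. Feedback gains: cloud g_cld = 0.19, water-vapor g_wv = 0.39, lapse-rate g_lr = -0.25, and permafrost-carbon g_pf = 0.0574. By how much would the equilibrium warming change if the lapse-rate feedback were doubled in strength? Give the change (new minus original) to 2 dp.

-0.81 °C

Original: g = 0.3874, ΔT = 1.72/(1−0.3874) = 2.8077 °C.
With doubled lapse-rate: g' = 0.1374, ΔT' = 1.72/(1−0.1374) = 1.9940 °C.
Change = 1.9940 − 2.8077 = -0.81 °C.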